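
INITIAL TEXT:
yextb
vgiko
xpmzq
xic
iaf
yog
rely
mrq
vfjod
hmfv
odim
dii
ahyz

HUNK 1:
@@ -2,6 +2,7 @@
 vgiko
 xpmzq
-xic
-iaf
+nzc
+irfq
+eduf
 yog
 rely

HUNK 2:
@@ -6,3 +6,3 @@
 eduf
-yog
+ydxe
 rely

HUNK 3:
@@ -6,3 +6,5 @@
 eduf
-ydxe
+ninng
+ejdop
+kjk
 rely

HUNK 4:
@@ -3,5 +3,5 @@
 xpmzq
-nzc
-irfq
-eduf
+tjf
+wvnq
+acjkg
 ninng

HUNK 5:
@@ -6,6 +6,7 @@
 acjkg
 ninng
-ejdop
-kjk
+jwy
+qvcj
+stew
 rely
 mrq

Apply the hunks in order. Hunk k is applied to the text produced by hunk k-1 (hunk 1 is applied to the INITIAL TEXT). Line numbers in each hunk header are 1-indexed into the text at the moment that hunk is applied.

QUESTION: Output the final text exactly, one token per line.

Hunk 1: at line 2 remove [xic,iaf] add [nzc,irfq,eduf] -> 14 lines: yextb vgiko xpmzq nzc irfq eduf yog rely mrq vfjod hmfv odim dii ahyz
Hunk 2: at line 6 remove [yog] add [ydxe] -> 14 lines: yextb vgiko xpmzq nzc irfq eduf ydxe rely mrq vfjod hmfv odim dii ahyz
Hunk 3: at line 6 remove [ydxe] add [ninng,ejdop,kjk] -> 16 lines: yextb vgiko xpmzq nzc irfq eduf ninng ejdop kjk rely mrq vfjod hmfv odim dii ahyz
Hunk 4: at line 3 remove [nzc,irfq,eduf] add [tjf,wvnq,acjkg] -> 16 lines: yextb vgiko xpmzq tjf wvnq acjkg ninng ejdop kjk rely mrq vfjod hmfv odim dii ahyz
Hunk 5: at line 6 remove [ejdop,kjk] add [jwy,qvcj,stew] -> 17 lines: yextb vgiko xpmzq tjf wvnq acjkg ninng jwy qvcj stew rely mrq vfjod hmfv odim dii ahyz

Answer: yextb
vgiko
xpmzq
tjf
wvnq
acjkg
ninng
jwy
qvcj
stew
rely
mrq
vfjod
hmfv
odim
dii
ahyz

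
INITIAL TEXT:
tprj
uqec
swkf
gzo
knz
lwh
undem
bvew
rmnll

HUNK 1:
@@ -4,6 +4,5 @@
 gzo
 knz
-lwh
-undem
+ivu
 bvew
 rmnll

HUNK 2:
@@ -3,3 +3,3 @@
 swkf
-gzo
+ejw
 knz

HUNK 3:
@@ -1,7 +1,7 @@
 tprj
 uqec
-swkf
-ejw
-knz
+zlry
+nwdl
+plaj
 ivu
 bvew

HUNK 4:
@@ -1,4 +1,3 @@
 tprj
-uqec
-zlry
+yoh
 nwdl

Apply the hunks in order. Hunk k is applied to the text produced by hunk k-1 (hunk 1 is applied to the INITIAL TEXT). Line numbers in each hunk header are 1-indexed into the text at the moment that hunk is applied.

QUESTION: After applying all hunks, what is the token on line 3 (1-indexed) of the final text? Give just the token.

Answer: nwdl

Derivation:
Hunk 1: at line 4 remove [lwh,undem] add [ivu] -> 8 lines: tprj uqec swkf gzo knz ivu bvew rmnll
Hunk 2: at line 3 remove [gzo] add [ejw] -> 8 lines: tprj uqec swkf ejw knz ivu bvew rmnll
Hunk 3: at line 1 remove [swkf,ejw,knz] add [zlry,nwdl,plaj] -> 8 lines: tprj uqec zlry nwdl plaj ivu bvew rmnll
Hunk 4: at line 1 remove [uqec,zlry] add [yoh] -> 7 lines: tprj yoh nwdl plaj ivu bvew rmnll
Final line 3: nwdl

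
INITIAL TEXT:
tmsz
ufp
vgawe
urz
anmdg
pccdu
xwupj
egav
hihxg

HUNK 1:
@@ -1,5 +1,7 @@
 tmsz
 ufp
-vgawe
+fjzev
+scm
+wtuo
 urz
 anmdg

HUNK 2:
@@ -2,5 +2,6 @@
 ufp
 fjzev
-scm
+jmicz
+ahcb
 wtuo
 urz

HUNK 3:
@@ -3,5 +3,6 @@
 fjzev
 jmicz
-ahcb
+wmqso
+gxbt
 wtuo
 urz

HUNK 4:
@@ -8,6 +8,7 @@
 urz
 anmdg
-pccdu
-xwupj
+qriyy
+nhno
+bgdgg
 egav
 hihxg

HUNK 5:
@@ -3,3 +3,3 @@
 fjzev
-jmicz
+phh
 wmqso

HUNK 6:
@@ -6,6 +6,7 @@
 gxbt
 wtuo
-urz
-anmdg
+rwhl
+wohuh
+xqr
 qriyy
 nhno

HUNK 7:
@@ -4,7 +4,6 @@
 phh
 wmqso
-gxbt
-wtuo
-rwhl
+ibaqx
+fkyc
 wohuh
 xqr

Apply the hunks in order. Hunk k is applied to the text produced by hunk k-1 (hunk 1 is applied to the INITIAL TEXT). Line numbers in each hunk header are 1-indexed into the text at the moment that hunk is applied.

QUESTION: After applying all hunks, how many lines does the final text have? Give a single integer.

Answer: 14

Derivation:
Hunk 1: at line 1 remove [vgawe] add [fjzev,scm,wtuo] -> 11 lines: tmsz ufp fjzev scm wtuo urz anmdg pccdu xwupj egav hihxg
Hunk 2: at line 2 remove [scm] add [jmicz,ahcb] -> 12 lines: tmsz ufp fjzev jmicz ahcb wtuo urz anmdg pccdu xwupj egav hihxg
Hunk 3: at line 3 remove [ahcb] add [wmqso,gxbt] -> 13 lines: tmsz ufp fjzev jmicz wmqso gxbt wtuo urz anmdg pccdu xwupj egav hihxg
Hunk 4: at line 8 remove [pccdu,xwupj] add [qriyy,nhno,bgdgg] -> 14 lines: tmsz ufp fjzev jmicz wmqso gxbt wtuo urz anmdg qriyy nhno bgdgg egav hihxg
Hunk 5: at line 3 remove [jmicz] add [phh] -> 14 lines: tmsz ufp fjzev phh wmqso gxbt wtuo urz anmdg qriyy nhno bgdgg egav hihxg
Hunk 6: at line 6 remove [urz,anmdg] add [rwhl,wohuh,xqr] -> 15 lines: tmsz ufp fjzev phh wmqso gxbt wtuo rwhl wohuh xqr qriyy nhno bgdgg egav hihxg
Hunk 7: at line 4 remove [gxbt,wtuo,rwhl] add [ibaqx,fkyc] -> 14 lines: tmsz ufp fjzev phh wmqso ibaqx fkyc wohuh xqr qriyy nhno bgdgg egav hihxg
Final line count: 14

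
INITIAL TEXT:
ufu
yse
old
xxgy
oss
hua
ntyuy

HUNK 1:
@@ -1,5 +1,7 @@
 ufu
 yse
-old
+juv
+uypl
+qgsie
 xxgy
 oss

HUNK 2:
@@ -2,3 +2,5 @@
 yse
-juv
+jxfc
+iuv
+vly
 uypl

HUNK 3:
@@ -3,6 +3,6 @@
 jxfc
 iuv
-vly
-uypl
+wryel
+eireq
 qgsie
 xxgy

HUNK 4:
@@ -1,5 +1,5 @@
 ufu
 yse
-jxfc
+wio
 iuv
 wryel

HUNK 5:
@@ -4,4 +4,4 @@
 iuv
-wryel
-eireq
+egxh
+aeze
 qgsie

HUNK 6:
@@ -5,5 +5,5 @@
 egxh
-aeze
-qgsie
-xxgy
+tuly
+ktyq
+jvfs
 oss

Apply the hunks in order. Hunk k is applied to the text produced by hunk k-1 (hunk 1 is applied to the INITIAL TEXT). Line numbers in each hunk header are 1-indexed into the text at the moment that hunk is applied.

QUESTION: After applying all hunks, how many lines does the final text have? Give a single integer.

Answer: 11

Derivation:
Hunk 1: at line 1 remove [old] add [juv,uypl,qgsie] -> 9 lines: ufu yse juv uypl qgsie xxgy oss hua ntyuy
Hunk 2: at line 2 remove [juv] add [jxfc,iuv,vly] -> 11 lines: ufu yse jxfc iuv vly uypl qgsie xxgy oss hua ntyuy
Hunk 3: at line 3 remove [vly,uypl] add [wryel,eireq] -> 11 lines: ufu yse jxfc iuv wryel eireq qgsie xxgy oss hua ntyuy
Hunk 4: at line 1 remove [jxfc] add [wio] -> 11 lines: ufu yse wio iuv wryel eireq qgsie xxgy oss hua ntyuy
Hunk 5: at line 4 remove [wryel,eireq] add [egxh,aeze] -> 11 lines: ufu yse wio iuv egxh aeze qgsie xxgy oss hua ntyuy
Hunk 6: at line 5 remove [aeze,qgsie,xxgy] add [tuly,ktyq,jvfs] -> 11 lines: ufu yse wio iuv egxh tuly ktyq jvfs oss hua ntyuy
Final line count: 11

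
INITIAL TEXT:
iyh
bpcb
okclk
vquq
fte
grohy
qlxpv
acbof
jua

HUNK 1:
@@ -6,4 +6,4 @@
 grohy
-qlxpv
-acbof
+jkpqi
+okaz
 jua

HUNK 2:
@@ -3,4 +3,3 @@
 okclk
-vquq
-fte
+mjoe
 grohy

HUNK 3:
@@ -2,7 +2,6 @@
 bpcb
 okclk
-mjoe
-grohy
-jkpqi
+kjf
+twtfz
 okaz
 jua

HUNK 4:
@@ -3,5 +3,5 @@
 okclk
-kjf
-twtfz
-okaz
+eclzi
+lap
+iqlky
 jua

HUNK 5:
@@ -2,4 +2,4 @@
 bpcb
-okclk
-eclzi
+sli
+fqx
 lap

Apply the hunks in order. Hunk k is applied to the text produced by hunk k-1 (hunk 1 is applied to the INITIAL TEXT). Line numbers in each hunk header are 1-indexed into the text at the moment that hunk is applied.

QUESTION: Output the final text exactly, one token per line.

Answer: iyh
bpcb
sli
fqx
lap
iqlky
jua

Derivation:
Hunk 1: at line 6 remove [qlxpv,acbof] add [jkpqi,okaz] -> 9 lines: iyh bpcb okclk vquq fte grohy jkpqi okaz jua
Hunk 2: at line 3 remove [vquq,fte] add [mjoe] -> 8 lines: iyh bpcb okclk mjoe grohy jkpqi okaz jua
Hunk 3: at line 2 remove [mjoe,grohy,jkpqi] add [kjf,twtfz] -> 7 lines: iyh bpcb okclk kjf twtfz okaz jua
Hunk 4: at line 3 remove [kjf,twtfz,okaz] add [eclzi,lap,iqlky] -> 7 lines: iyh bpcb okclk eclzi lap iqlky jua
Hunk 5: at line 2 remove [okclk,eclzi] add [sli,fqx] -> 7 lines: iyh bpcb sli fqx lap iqlky jua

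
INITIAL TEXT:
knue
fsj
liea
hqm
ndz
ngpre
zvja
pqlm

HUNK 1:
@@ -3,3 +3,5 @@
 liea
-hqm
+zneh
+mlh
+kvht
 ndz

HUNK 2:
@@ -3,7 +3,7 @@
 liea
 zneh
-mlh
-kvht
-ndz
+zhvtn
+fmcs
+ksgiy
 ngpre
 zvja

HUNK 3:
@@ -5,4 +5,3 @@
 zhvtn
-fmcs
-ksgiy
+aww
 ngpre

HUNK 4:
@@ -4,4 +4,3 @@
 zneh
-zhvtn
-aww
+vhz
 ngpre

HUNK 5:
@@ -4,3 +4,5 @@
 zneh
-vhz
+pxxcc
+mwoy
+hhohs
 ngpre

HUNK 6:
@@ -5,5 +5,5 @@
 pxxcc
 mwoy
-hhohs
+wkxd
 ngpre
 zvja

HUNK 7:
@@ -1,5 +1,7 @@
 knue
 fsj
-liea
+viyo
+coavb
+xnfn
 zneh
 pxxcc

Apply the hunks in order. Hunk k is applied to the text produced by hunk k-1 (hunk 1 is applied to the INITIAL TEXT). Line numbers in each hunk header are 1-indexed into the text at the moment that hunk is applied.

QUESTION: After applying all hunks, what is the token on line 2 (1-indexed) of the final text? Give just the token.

Answer: fsj

Derivation:
Hunk 1: at line 3 remove [hqm] add [zneh,mlh,kvht] -> 10 lines: knue fsj liea zneh mlh kvht ndz ngpre zvja pqlm
Hunk 2: at line 3 remove [mlh,kvht,ndz] add [zhvtn,fmcs,ksgiy] -> 10 lines: knue fsj liea zneh zhvtn fmcs ksgiy ngpre zvja pqlm
Hunk 3: at line 5 remove [fmcs,ksgiy] add [aww] -> 9 lines: knue fsj liea zneh zhvtn aww ngpre zvja pqlm
Hunk 4: at line 4 remove [zhvtn,aww] add [vhz] -> 8 lines: knue fsj liea zneh vhz ngpre zvja pqlm
Hunk 5: at line 4 remove [vhz] add [pxxcc,mwoy,hhohs] -> 10 lines: knue fsj liea zneh pxxcc mwoy hhohs ngpre zvja pqlm
Hunk 6: at line 5 remove [hhohs] add [wkxd] -> 10 lines: knue fsj liea zneh pxxcc mwoy wkxd ngpre zvja pqlm
Hunk 7: at line 1 remove [liea] add [viyo,coavb,xnfn] -> 12 lines: knue fsj viyo coavb xnfn zneh pxxcc mwoy wkxd ngpre zvja pqlm
Final line 2: fsj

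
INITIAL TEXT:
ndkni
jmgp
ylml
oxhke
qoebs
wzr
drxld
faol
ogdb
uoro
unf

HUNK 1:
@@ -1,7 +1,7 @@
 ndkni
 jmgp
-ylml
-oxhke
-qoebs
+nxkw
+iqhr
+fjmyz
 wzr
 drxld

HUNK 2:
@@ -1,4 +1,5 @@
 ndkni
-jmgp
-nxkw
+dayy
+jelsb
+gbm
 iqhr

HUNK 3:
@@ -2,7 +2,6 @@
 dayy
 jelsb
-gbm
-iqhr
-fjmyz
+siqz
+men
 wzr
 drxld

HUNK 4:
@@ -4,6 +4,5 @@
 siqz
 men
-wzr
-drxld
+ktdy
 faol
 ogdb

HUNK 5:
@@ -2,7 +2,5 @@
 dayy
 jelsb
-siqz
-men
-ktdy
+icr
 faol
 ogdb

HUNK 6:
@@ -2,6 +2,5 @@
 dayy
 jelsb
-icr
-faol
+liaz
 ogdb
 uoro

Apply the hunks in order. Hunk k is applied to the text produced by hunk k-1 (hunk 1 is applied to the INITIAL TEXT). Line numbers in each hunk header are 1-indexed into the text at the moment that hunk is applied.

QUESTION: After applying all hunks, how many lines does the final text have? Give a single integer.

Answer: 7

Derivation:
Hunk 1: at line 1 remove [ylml,oxhke,qoebs] add [nxkw,iqhr,fjmyz] -> 11 lines: ndkni jmgp nxkw iqhr fjmyz wzr drxld faol ogdb uoro unf
Hunk 2: at line 1 remove [jmgp,nxkw] add [dayy,jelsb,gbm] -> 12 lines: ndkni dayy jelsb gbm iqhr fjmyz wzr drxld faol ogdb uoro unf
Hunk 3: at line 2 remove [gbm,iqhr,fjmyz] add [siqz,men] -> 11 lines: ndkni dayy jelsb siqz men wzr drxld faol ogdb uoro unf
Hunk 4: at line 4 remove [wzr,drxld] add [ktdy] -> 10 lines: ndkni dayy jelsb siqz men ktdy faol ogdb uoro unf
Hunk 5: at line 2 remove [siqz,men,ktdy] add [icr] -> 8 lines: ndkni dayy jelsb icr faol ogdb uoro unf
Hunk 6: at line 2 remove [icr,faol] add [liaz] -> 7 lines: ndkni dayy jelsb liaz ogdb uoro unf
Final line count: 7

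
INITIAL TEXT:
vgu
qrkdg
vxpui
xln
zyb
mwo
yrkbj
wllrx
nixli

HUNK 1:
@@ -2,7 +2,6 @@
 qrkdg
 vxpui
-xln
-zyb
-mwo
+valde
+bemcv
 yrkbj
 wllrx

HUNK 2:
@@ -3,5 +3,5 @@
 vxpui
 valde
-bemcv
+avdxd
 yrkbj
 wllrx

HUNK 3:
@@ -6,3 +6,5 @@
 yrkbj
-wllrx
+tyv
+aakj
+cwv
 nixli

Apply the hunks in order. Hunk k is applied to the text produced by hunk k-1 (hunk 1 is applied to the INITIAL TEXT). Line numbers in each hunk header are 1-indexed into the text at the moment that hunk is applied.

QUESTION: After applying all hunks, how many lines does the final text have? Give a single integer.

Hunk 1: at line 2 remove [xln,zyb,mwo] add [valde,bemcv] -> 8 lines: vgu qrkdg vxpui valde bemcv yrkbj wllrx nixli
Hunk 2: at line 3 remove [bemcv] add [avdxd] -> 8 lines: vgu qrkdg vxpui valde avdxd yrkbj wllrx nixli
Hunk 3: at line 6 remove [wllrx] add [tyv,aakj,cwv] -> 10 lines: vgu qrkdg vxpui valde avdxd yrkbj tyv aakj cwv nixli
Final line count: 10

Answer: 10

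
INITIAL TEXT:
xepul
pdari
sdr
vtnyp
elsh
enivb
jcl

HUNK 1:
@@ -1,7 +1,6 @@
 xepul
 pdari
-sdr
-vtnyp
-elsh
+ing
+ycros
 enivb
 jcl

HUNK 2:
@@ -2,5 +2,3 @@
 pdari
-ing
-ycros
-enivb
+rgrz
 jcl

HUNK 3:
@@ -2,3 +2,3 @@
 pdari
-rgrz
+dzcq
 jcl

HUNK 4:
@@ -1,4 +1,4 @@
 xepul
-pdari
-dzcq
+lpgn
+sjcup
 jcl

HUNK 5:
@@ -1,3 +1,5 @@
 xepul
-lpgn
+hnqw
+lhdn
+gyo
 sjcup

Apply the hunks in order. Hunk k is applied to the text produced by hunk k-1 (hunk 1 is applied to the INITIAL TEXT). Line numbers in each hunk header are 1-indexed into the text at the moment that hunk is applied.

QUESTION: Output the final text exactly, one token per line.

Hunk 1: at line 1 remove [sdr,vtnyp,elsh] add [ing,ycros] -> 6 lines: xepul pdari ing ycros enivb jcl
Hunk 2: at line 2 remove [ing,ycros,enivb] add [rgrz] -> 4 lines: xepul pdari rgrz jcl
Hunk 3: at line 2 remove [rgrz] add [dzcq] -> 4 lines: xepul pdari dzcq jcl
Hunk 4: at line 1 remove [pdari,dzcq] add [lpgn,sjcup] -> 4 lines: xepul lpgn sjcup jcl
Hunk 5: at line 1 remove [lpgn] add [hnqw,lhdn,gyo] -> 6 lines: xepul hnqw lhdn gyo sjcup jcl

Answer: xepul
hnqw
lhdn
gyo
sjcup
jcl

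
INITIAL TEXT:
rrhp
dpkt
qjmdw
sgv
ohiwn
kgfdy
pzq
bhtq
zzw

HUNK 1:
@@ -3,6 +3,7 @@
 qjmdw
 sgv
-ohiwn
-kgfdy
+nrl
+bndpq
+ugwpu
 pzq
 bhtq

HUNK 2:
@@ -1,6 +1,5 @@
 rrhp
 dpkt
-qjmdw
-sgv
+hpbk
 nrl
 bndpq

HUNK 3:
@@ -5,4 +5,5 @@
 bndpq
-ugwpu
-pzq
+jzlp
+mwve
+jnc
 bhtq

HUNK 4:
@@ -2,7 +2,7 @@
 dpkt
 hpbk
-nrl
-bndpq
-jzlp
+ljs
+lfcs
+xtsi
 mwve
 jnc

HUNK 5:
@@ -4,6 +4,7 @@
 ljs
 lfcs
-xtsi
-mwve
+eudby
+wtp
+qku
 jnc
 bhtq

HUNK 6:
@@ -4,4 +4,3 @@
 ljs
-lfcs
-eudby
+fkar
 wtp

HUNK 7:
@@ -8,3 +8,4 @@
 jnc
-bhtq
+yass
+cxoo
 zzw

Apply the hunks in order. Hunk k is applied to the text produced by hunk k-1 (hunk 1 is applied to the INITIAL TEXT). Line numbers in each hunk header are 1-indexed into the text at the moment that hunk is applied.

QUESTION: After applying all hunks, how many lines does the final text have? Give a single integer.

Answer: 11

Derivation:
Hunk 1: at line 3 remove [ohiwn,kgfdy] add [nrl,bndpq,ugwpu] -> 10 lines: rrhp dpkt qjmdw sgv nrl bndpq ugwpu pzq bhtq zzw
Hunk 2: at line 1 remove [qjmdw,sgv] add [hpbk] -> 9 lines: rrhp dpkt hpbk nrl bndpq ugwpu pzq bhtq zzw
Hunk 3: at line 5 remove [ugwpu,pzq] add [jzlp,mwve,jnc] -> 10 lines: rrhp dpkt hpbk nrl bndpq jzlp mwve jnc bhtq zzw
Hunk 4: at line 2 remove [nrl,bndpq,jzlp] add [ljs,lfcs,xtsi] -> 10 lines: rrhp dpkt hpbk ljs lfcs xtsi mwve jnc bhtq zzw
Hunk 5: at line 4 remove [xtsi,mwve] add [eudby,wtp,qku] -> 11 lines: rrhp dpkt hpbk ljs lfcs eudby wtp qku jnc bhtq zzw
Hunk 6: at line 4 remove [lfcs,eudby] add [fkar] -> 10 lines: rrhp dpkt hpbk ljs fkar wtp qku jnc bhtq zzw
Hunk 7: at line 8 remove [bhtq] add [yass,cxoo] -> 11 lines: rrhp dpkt hpbk ljs fkar wtp qku jnc yass cxoo zzw
Final line count: 11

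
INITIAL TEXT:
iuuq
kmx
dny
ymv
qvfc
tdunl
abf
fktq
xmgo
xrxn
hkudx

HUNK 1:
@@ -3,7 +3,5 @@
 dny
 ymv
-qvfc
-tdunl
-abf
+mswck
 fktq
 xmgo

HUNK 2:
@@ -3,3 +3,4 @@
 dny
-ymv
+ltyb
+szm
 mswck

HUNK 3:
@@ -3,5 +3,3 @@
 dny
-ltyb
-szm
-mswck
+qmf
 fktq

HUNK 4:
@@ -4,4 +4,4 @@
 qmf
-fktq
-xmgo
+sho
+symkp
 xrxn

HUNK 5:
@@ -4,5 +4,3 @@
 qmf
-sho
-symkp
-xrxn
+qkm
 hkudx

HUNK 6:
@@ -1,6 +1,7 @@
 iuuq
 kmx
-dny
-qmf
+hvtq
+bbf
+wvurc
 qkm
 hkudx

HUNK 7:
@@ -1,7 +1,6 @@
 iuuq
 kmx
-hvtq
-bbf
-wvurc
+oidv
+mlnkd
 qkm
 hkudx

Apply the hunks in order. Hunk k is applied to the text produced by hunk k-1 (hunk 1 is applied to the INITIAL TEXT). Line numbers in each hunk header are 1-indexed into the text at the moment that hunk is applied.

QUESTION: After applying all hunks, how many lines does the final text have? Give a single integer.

Answer: 6

Derivation:
Hunk 1: at line 3 remove [qvfc,tdunl,abf] add [mswck] -> 9 lines: iuuq kmx dny ymv mswck fktq xmgo xrxn hkudx
Hunk 2: at line 3 remove [ymv] add [ltyb,szm] -> 10 lines: iuuq kmx dny ltyb szm mswck fktq xmgo xrxn hkudx
Hunk 3: at line 3 remove [ltyb,szm,mswck] add [qmf] -> 8 lines: iuuq kmx dny qmf fktq xmgo xrxn hkudx
Hunk 4: at line 4 remove [fktq,xmgo] add [sho,symkp] -> 8 lines: iuuq kmx dny qmf sho symkp xrxn hkudx
Hunk 5: at line 4 remove [sho,symkp,xrxn] add [qkm] -> 6 lines: iuuq kmx dny qmf qkm hkudx
Hunk 6: at line 1 remove [dny,qmf] add [hvtq,bbf,wvurc] -> 7 lines: iuuq kmx hvtq bbf wvurc qkm hkudx
Hunk 7: at line 1 remove [hvtq,bbf,wvurc] add [oidv,mlnkd] -> 6 lines: iuuq kmx oidv mlnkd qkm hkudx
Final line count: 6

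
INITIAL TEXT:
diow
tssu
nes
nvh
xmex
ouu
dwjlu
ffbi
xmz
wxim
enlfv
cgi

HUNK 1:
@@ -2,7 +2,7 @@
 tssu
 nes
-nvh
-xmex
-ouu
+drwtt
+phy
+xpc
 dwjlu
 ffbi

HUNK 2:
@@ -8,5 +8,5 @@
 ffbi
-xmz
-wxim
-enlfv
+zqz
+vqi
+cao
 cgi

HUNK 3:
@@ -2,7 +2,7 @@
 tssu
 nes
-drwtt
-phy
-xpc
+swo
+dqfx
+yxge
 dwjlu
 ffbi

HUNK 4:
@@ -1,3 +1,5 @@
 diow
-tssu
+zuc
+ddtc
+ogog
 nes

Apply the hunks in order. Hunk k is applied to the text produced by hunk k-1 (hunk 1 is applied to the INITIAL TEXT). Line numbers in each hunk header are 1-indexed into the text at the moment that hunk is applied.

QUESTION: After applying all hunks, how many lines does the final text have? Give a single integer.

Answer: 14

Derivation:
Hunk 1: at line 2 remove [nvh,xmex,ouu] add [drwtt,phy,xpc] -> 12 lines: diow tssu nes drwtt phy xpc dwjlu ffbi xmz wxim enlfv cgi
Hunk 2: at line 8 remove [xmz,wxim,enlfv] add [zqz,vqi,cao] -> 12 lines: diow tssu nes drwtt phy xpc dwjlu ffbi zqz vqi cao cgi
Hunk 3: at line 2 remove [drwtt,phy,xpc] add [swo,dqfx,yxge] -> 12 lines: diow tssu nes swo dqfx yxge dwjlu ffbi zqz vqi cao cgi
Hunk 4: at line 1 remove [tssu] add [zuc,ddtc,ogog] -> 14 lines: diow zuc ddtc ogog nes swo dqfx yxge dwjlu ffbi zqz vqi cao cgi
Final line count: 14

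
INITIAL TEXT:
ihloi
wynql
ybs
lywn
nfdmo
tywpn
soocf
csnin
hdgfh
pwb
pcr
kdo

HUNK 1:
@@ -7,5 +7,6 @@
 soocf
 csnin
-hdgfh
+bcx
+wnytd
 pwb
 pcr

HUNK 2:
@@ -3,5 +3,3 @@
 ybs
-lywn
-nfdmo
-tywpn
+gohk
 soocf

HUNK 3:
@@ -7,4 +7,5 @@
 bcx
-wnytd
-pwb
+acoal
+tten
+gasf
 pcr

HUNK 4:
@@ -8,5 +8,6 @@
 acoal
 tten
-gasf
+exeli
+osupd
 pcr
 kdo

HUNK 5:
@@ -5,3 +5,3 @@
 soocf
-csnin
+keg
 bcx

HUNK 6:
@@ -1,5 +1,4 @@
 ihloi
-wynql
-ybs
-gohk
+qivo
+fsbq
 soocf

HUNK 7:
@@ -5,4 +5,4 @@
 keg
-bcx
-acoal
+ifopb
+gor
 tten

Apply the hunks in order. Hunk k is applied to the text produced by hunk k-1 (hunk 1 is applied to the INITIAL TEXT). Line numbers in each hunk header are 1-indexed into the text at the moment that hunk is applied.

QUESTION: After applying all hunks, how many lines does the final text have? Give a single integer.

Hunk 1: at line 7 remove [hdgfh] add [bcx,wnytd] -> 13 lines: ihloi wynql ybs lywn nfdmo tywpn soocf csnin bcx wnytd pwb pcr kdo
Hunk 2: at line 3 remove [lywn,nfdmo,tywpn] add [gohk] -> 11 lines: ihloi wynql ybs gohk soocf csnin bcx wnytd pwb pcr kdo
Hunk 3: at line 7 remove [wnytd,pwb] add [acoal,tten,gasf] -> 12 lines: ihloi wynql ybs gohk soocf csnin bcx acoal tten gasf pcr kdo
Hunk 4: at line 8 remove [gasf] add [exeli,osupd] -> 13 lines: ihloi wynql ybs gohk soocf csnin bcx acoal tten exeli osupd pcr kdo
Hunk 5: at line 5 remove [csnin] add [keg] -> 13 lines: ihloi wynql ybs gohk soocf keg bcx acoal tten exeli osupd pcr kdo
Hunk 6: at line 1 remove [wynql,ybs,gohk] add [qivo,fsbq] -> 12 lines: ihloi qivo fsbq soocf keg bcx acoal tten exeli osupd pcr kdo
Hunk 7: at line 5 remove [bcx,acoal] add [ifopb,gor] -> 12 lines: ihloi qivo fsbq soocf keg ifopb gor tten exeli osupd pcr kdo
Final line count: 12

Answer: 12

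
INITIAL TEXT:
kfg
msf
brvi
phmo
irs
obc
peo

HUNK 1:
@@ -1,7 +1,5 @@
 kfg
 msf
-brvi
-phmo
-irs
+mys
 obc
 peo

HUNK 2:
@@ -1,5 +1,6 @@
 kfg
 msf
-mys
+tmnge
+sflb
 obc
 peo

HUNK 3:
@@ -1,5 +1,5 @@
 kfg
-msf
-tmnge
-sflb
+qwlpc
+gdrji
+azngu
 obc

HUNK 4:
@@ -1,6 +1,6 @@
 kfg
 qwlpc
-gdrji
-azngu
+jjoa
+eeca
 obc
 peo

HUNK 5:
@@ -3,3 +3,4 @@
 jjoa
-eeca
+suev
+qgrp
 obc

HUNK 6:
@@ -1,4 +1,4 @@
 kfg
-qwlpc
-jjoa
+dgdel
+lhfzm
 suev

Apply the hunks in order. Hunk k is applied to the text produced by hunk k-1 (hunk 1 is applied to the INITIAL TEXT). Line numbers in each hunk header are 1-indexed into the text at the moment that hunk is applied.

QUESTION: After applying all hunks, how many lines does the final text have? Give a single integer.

Hunk 1: at line 1 remove [brvi,phmo,irs] add [mys] -> 5 lines: kfg msf mys obc peo
Hunk 2: at line 1 remove [mys] add [tmnge,sflb] -> 6 lines: kfg msf tmnge sflb obc peo
Hunk 3: at line 1 remove [msf,tmnge,sflb] add [qwlpc,gdrji,azngu] -> 6 lines: kfg qwlpc gdrji azngu obc peo
Hunk 4: at line 1 remove [gdrji,azngu] add [jjoa,eeca] -> 6 lines: kfg qwlpc jjoa eeca obc peo
Hunk 5: at line 3 remove [eeca] add [suev,qgrp] -> 7 lines: kfg qwlpc jjoa suev qgrp obc peo
Hunk 6: at line 1 remove [qwlpc,jjoa] add [dgdel,lhfzm] -> 7 lines: kfg dgdel lhfzm suev qgrp obc peo
Final line count: 7

Answer: 7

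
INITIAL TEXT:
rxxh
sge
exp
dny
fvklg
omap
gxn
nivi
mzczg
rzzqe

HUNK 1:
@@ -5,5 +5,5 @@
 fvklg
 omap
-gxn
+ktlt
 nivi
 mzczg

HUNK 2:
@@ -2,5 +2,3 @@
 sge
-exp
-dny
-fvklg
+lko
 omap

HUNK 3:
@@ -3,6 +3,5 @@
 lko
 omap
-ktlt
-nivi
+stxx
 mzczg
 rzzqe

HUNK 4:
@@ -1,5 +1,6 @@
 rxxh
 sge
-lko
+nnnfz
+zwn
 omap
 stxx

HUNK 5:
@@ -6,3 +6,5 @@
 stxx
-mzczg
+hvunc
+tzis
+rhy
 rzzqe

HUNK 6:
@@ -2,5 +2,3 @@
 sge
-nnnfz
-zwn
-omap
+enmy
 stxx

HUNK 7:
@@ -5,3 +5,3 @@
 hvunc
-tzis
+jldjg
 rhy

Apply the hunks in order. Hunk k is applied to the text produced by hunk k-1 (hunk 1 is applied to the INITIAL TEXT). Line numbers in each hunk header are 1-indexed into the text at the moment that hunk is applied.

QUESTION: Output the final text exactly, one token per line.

Hunk 1: at line 5 remove [gxn] add [ktlt] -> 10 lines: rxxh sge exp dny fvklg omap ktlt nivi mzczg rzzqe
Hunk 2: at line 2 remove [exp,dny,fvklg] add [lko] -> 8 lines: rxxh sge lko omap ktlt nivi mzczg rzzqe
Hunk 3: at line 3 remove [ktlt,nivi] add [stxx] -> 7 lines: rxxh sge lko omap stxx mzczg rzzqe
Hunk 4: at line 1 remove [lko] add [nnnfz,zwn] -> 8 lines: rxxh sge nnnfz zwn omap stxx mzczg rzzqe
Hunk 5: at line 6 remove [mzczg] add [hvunc,tzis,rhy] -> 10 lines: rxxh sge nnnfz zwn omap stxx hvunc tzis rhy rzzqe
Hunk 6: at line 2 remove [nnnfz,zwn,omap] add [enmy] -> 8 lines: rxxh sge enmy stxx hvunc tzis rhy rzzqe
Hunk 7: at line 5 remove [tzis] add [jldjg] -> 8 lines: rxxh sge enmy stxx hvunc jldjg rhy rzzqe

Answer: rxxh
sge
enmy
stxx
hvunc
jldjg
rhy
rzzqe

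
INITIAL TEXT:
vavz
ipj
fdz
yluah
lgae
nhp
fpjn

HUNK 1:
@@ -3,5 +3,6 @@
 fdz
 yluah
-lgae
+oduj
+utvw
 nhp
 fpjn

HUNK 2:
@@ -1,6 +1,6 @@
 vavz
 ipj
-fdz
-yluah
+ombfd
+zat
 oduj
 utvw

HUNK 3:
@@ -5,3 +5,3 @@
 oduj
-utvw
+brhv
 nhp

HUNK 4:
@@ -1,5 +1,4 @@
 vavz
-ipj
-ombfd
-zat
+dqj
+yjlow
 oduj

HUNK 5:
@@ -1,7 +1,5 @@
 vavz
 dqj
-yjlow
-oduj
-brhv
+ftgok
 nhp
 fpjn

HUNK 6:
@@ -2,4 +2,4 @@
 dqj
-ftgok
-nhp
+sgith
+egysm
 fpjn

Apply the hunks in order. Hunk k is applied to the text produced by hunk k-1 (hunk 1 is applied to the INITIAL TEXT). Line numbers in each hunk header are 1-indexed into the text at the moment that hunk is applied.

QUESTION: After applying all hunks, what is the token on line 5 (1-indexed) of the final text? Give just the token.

Answer: fpjn

Derivation:
Hunk 1: at line 3 remove [lgae] add [oduj,utvw] -> 8 lines: vavz ipj fdz yluah oduj utvw nhp fpjn
Hunk 2: at line 1 remove [fdz,yluah] add [ombfd,zat] -> 8 lines: vavz ipj ombfd zat oduj utvw nhp fpjn
Hunk 3: at line 5 remove [utvw] add [brhv] -> 8 lines: vavz ipj ombfd zat oduj brhv nhp fpjn
Hunk 4: at line 1 remove [ipj,ombfd,zat] add [dqj,yjlow] -> 7 lines: vavz dqj yjlow oduj brhv nhp fpjn
Hunk 5: at line 1 remove [yjlow,oduj,brhv] add [ftgok] -> 5 lines: vavz dqj ftgok nhp fpjn
Hunk 6: at line 2 remove [ftgok,nhp] add [sgith,egysm] -> 5 lines: vavz dqj sgith egysm fpjn
Final line 5: fpjn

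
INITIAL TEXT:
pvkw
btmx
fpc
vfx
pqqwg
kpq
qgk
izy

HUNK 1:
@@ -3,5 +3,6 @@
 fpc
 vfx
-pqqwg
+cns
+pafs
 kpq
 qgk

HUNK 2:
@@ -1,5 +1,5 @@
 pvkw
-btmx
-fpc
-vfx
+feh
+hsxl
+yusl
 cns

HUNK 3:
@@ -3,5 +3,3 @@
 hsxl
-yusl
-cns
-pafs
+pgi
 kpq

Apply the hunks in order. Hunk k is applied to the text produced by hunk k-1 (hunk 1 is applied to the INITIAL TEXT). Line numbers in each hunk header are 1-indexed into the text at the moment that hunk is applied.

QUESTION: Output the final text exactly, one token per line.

Answer: pvkw
feh
hsxl
pgi
kpq
qgk
izy

Derivation:
Hunk 1: at line 3 remove [pqqwg] add [cns,pafs] -> 9 lines: pvkw btmx fpc vfx cns pafs kpq qgk izy
Hunk 2: at line 1 remove [btmx,fpc,vfx] add [feh,hsxl,yusl] -> 9 lines: pvkw feh hsxl yusl cns pafs kpq qgk izy
Hunk 3: at line 3 remove [yusl,cns,pafs] add [pgi] -> 7 lines: pvkw feh hsxl pgi kpq qgk izy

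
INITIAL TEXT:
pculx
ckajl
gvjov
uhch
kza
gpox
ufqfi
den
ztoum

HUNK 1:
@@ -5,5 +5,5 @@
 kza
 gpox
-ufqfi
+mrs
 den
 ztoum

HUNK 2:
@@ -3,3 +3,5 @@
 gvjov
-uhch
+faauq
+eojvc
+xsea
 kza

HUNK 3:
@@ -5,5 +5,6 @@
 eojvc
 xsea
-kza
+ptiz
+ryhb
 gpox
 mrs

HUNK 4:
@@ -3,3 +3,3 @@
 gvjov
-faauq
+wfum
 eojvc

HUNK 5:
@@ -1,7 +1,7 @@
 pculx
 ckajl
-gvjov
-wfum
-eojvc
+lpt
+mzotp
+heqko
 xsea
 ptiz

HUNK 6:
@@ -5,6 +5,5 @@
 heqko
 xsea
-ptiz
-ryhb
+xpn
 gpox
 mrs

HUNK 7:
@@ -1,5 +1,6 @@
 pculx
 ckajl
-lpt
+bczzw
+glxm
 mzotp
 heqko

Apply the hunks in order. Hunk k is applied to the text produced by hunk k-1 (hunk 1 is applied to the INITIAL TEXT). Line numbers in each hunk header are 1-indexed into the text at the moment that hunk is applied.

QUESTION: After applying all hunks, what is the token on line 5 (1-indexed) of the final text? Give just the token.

Hunk 1: at line 5 remove [ufqfi] add [mrs] -> 9 lines: pculx ckajl gvjov uhch kza gpox mrs den ztoum
Hunk 2: at line 3 remove [uhch] add [faauq,eojvc,xsea] -> 11 lines: pculx ckajl gvjov faauq eojvc xsea kza gpox mrs den ztoum
Hunk 3: at line 5 remove [kza] add [ptiz,ryhb] -> 12 lines: pculx ckajl gvjov faauq eojvc xsea ptiz ryhb gpox mrs den ztoum
Hunk 4: at line 3 remove [faauq] add [wfum] -> 12 lines: pculx ckajl gvjov wfum eojvc xsea ptiz ryhb gpox mrs den ztoum
Hunk 5: at line 1 remove [gvjov,wfum,eojvc] add [lpt,mzotp,heqko] -> 12 lines: pculx ckajl lpt mzotp heqko xsea ptiz ryhb gpox mrs den ztoum
Hunk 6: at line 5 remove [ptiz,ryhb] add [xpn] -> 11 lines: pculx ckajl lpt mzotp heqko xsea xpn gpox mrs den ztoum
Hunk 7: at line 1 remove [lpt] add [bczzw,glxm] -> 12 lines: pculx ckajl bczzw glxm mzotp heqko xsea xpn gpox mrs den ztoum
Final line 5: mzotp

Answer: mzotp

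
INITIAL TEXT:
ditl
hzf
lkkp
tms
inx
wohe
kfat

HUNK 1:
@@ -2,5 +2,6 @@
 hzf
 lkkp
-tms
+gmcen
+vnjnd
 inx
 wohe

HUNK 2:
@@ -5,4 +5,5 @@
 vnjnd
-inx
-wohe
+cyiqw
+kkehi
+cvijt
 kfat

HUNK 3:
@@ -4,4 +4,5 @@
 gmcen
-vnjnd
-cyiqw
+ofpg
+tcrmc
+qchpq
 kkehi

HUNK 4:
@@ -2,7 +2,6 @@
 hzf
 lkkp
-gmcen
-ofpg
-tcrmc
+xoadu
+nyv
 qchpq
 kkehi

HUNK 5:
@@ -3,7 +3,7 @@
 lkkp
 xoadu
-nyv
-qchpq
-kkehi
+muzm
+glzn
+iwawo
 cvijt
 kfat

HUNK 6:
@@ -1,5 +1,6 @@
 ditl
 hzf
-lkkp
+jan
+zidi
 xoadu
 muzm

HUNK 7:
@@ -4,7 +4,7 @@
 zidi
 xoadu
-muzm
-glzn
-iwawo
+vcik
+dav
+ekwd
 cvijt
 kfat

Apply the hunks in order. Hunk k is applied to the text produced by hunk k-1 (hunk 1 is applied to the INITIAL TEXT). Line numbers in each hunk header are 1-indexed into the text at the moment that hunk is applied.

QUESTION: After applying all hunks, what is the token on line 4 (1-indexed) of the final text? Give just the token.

Answer: zidi

Derivation:
Hunk 1: at line 2 remove [tms] add [gmcen,vnjnd] -> 8 lines: ditl hzf lkkp gmcen vnjnd inx wohe kfat
Hunk 2: at line 5 remove [inx,wohe] add [cyiqw,kkehi,cvijt] -> 9 lines: ditl hzf lkkp gmcen vnjnd cyiqw kkehi cvijt kfat
Hunk 3: at line 4 remove [vnjnd,cyiqw] add [ofpg,tcrmc,qchpq] -> 10 lines: ditl hzf lkkp gmcen ofpg tcrmc qchpq kkehi cvijt kfat
Hunk 4: at line 2 remove [gmcen,ofpg,tcrmc] add [xoadu,nyv] -> 9 lines: ditl hzf lkkp xoadu nyv qchpq kkehi cvijt kfat
Hunk 5: at line 3 remove [nyv,qchpq,kkehi] add [muzm,glzn,iwawo] -> 9 lines: ditl hzf lkkp xoadu muzm glzn iwawo cvijt kfat
Hunk 6: at line 1 remove [lkkp] add [jan,zidi] -> 10 lines: ditl hzf jan zidi xoadu muzm glzn iwawo cvijt kfat
Hunk 7: at line 4 remove [muzm,glzn,iwawo] add [vcik,dav,ekwd] -> 10 lines: ditl hzf jan zidi xoadu vcik dav ekwd cvijt kfat
Final line 4: zidi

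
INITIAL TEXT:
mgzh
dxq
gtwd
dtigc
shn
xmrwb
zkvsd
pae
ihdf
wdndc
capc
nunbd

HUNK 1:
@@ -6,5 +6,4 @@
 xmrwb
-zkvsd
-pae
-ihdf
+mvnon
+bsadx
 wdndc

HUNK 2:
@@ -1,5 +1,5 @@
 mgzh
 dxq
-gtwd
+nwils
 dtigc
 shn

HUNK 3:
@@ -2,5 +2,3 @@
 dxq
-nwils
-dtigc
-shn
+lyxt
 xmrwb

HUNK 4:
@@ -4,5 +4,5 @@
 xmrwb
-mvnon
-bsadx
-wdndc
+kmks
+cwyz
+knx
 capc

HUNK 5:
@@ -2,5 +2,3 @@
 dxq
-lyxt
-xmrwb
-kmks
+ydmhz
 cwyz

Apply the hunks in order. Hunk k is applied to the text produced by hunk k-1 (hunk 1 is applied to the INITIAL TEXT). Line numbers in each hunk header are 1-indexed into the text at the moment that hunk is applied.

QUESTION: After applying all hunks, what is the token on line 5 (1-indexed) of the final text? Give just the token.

Answer: knx

Derivation:
Hunk 1: at line 6 remove [zkvsd,pae,ihdf] add [mvnon,bsadx] -> 11 lines: mgzh dxq gtwd dtigc shn xmrwb mvnon bsadx wdndc capc nunbd
Hunk 2: at line 1 remove [gtwd] add [nwils] -> 11 lines: mgzh dxq nwils dtigc shn xmrwb mvnon bsadx wdndc capc nunbd
Hunk 3: at line 2 remove [nwils,dtigc,shn] add [lyxt] -> 9 lines: mgzh dxq lyxt xmrwb mvnon bsadx wdndc capc nunbd
Hunk 4: at line 4 remove [mvnon,bsadx,wdndc] add [kmks,cwyz,knx] -> 9 lines: mgzh dxq lyxt xmrwb kmks cwyz knx capc nunbd
Hunk 5: at line 2 remove [lyxt,xmrwb,kmks] add [ydmhz] -> 7 lines: mgzh dxq ydmhz cwyz knx capc nunbd
Final line 5: knx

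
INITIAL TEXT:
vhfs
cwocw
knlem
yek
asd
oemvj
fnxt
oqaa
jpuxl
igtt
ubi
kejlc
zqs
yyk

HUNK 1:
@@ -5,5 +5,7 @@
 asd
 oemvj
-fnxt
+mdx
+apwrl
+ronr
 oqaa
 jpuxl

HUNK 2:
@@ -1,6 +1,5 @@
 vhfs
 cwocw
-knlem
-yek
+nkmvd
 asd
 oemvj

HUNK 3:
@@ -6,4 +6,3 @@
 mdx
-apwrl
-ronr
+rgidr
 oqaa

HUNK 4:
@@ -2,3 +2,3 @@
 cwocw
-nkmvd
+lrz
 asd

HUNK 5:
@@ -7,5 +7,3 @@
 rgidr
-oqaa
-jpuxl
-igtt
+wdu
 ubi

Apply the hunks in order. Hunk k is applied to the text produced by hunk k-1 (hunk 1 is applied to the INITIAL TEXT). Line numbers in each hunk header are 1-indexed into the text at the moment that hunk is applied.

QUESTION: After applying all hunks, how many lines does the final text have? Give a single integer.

Answer: 12

Derivation:
Hunk 1: at line 5 remove [fnxt] add [mdx,apwrl,ronr] -> 16 lines: vhfs cwocw knlem yek asd oemvj mdx apwrl ronr oqaa jpuxl igtt ubi kejlc zqs yyk
Hunk 2: at line 1 remove [knlem,yek] add [nkmvd] -> 15 lines: vhfs cwocw nkmvd asd oemvj mdx apwrl ronr oqaa jpuxl igtt ubi kejlc zqs yyk
Hunk 3: at line 6 remove [apwrl,ronr] add [rgidr] -> 14 lines: vhfs cwocw nkmvd asd oemvj mdx rgidr oqaa jpuxl igtt ubi kejlc zqs yyk
Hunk 4: at line 2 remove [nkmvd] add [lrz] -> 14 lines: vhfs cwocw lrz asd oemvj mdx rgidr oqaa jpuxl igtt ubi kejlc zqs yyk
Hunk 5: at line 7 remove [oqaa,jpuxl,igtt] add [wdu] -> 12 lines: vhfs cwocw lrz asd oemvj mdx rgidr wdu ubi kejlc zqs yyk
Final line count: 12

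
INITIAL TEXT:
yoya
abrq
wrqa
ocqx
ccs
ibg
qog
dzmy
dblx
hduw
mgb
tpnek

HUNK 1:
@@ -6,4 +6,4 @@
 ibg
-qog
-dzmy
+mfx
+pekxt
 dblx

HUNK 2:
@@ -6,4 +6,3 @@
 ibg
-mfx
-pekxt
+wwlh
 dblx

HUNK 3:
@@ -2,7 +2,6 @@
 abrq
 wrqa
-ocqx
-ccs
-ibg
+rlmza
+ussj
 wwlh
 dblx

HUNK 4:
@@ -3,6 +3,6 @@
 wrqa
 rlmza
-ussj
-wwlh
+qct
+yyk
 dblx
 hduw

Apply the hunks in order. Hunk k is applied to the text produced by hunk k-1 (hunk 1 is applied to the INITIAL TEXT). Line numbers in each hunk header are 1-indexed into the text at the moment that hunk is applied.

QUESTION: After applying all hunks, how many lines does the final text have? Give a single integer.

Hunk 1: at line 6 remove [qog,dzmy] add [mfx,pekxt] -> 12 lines: yoya abrq wrqa ocqx ccs ibg mfx pekxt dblx hduw mgb tpnek
Hunk 2: at line 6 remove [mfx,pekxt] add [wwlh] -> 11 lines: yoya abrq wrqa ocqx ccs ibg wwlh dblx hduw mgb tpnek
Hunk 3: at line 2 remove [ocqx,ccs,ibg] add [rlmza,ussj] -> 10 lines: yoya abrq wrqa rlmza ussj wwlh dblx hduw mgb tpnek
Hunk 4: at line 3 remove [ussj,wwlh] add [qct,yyk] -> 10 lines: yoya abrq wrqa rlmza qct yyk dblx hduw mgb tpnek
Final line count: 10

Answer: 10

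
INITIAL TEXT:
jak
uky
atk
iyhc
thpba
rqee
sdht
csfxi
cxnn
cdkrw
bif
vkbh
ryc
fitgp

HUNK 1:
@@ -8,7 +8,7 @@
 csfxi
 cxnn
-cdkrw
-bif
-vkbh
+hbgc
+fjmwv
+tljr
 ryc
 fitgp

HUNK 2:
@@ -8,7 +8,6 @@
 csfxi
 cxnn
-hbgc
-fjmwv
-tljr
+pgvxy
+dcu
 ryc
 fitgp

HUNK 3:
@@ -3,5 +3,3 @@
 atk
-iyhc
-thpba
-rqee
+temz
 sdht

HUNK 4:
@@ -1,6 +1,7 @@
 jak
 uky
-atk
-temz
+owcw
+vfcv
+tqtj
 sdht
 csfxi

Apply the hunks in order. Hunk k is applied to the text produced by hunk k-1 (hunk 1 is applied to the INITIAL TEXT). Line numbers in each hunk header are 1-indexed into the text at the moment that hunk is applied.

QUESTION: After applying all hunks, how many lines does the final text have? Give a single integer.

Answer: 12

Derivation:
Hunk 1: at line 8 remove [cdkrw,bif,vkbh] add [hbgc,fjmwv,tljr] -> 14 lines: jak uky atk iyhc thpba rqee sdht csfxi cxnn hbgc fjmwv tljr ryc fitgp
Hunk 2: at line 8 remove [hbgc,fjmwv,tljr] add [pgvxy,dcu] -> 13 lines: jak uky atk iyhc thpba rqee sdht csfxi cxnn pgvxy dcu ryc fitgp
Hunk 3: at line 3 remove [iyhc,thpba,rqee] add [temz] -> 11 lines: jak uky atk temz sdht csfxi cxnn pgvxy dcu ryc fitgp
Hunk 4: at line 1 remove [atk,temz] add [owcw,vfcv,tqtj] -> 12 lines: jak uky owcw vfcv tqtj sdht csfxi cxnn pgvxy dcu ryc fitgp
Final line count: 12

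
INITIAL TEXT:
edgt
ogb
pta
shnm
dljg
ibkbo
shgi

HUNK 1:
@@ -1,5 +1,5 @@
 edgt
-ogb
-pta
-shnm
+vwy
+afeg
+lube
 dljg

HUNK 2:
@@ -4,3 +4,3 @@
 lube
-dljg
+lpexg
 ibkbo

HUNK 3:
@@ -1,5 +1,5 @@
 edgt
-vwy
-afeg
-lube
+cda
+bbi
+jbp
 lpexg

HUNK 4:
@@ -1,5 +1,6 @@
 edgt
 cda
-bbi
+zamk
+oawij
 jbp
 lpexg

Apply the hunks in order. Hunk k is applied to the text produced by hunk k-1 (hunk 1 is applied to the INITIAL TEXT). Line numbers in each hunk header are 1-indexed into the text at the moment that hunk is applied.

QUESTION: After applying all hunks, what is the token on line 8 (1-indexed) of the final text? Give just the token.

Answer: shgi

Derivation:
Hunk 1: at line 1 remove [ogb,pta,shnm] add [vwy,afeg,lube] -> 7 lines: edgt vwy afeg lube dljg ibkbo shgi
Hunk 2: at line 4 remove [dljg] add [lpexg] -> 7 lines: edgt vwy afeg lube lpexg ibkbo shgi
Hunk 3: at line 1 remove [vwy,afeg,lube] add [cda,bbi,jbp] -> 7 lines: edgt cda bbi jbp lpexg ibkbo shgi
Hunk 4: at line 1 remove [bbi] add [zamk,oawij] -> 8 lines: edgt cda zamk oawij jbp lpexg ibkbo shgi
Final line 8: shgi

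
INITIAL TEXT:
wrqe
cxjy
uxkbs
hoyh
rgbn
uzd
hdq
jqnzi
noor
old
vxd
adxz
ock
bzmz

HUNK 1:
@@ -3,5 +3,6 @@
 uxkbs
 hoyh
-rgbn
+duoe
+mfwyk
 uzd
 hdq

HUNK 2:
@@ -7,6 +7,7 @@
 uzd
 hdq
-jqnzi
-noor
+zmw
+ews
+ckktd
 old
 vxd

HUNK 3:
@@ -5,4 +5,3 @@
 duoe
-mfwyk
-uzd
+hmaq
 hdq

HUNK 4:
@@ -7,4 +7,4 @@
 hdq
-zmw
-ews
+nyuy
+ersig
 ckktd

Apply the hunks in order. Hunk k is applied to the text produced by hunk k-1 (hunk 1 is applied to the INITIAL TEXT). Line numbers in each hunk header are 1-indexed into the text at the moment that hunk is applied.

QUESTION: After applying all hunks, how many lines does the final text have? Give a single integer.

Hunk 1: at line 3 remove [rgbn] add [duoe,mfwyk] -> 15 lines: wrqe cxjy uxkbs hoyh duoe mfwyk uzd hdq jqnzi noor old vxd adxz ock bzmz
Hunk 2: at line 7 remove [jqnzi,noor] add [zmw,ews,ckktd] -> 16 lines: wrqe cxjy uxkbs hoyh duoe mfwyk uzd hdq zmw ews ckktd old vxd adxz ock bzmz
Hunk 3: at line 5 remove [mfwyk,uzd] add [hmaq] -> 15 lines: wrqe cxjy uxkbs hoyh duoe hmaq hdq zmw ews ckktd old vxd adxz ock bzmz
Hunk 4: at line 7 remove [zmw,ews] add [nyuy,ersig] -> 15 lines: wrqe cxjy uxkbs hoyh duoe hmaq hdq nyuy ersig ckktd old vxd adxz ock bzmz
Final line count: 15

Answer: 15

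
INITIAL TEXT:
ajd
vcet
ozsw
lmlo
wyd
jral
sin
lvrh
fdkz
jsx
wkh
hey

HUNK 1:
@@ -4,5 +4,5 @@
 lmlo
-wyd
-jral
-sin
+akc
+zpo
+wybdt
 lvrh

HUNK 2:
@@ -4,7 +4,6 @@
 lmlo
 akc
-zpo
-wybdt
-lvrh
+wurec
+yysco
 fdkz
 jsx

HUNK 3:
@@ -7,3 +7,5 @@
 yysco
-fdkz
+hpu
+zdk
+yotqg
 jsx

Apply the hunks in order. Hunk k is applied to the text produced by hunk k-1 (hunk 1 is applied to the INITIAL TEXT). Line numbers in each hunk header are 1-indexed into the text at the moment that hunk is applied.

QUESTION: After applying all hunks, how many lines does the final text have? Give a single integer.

Hunk 1: at line 4 remove [wyd,jral,sin] add [akc,zpo,wybdt] -> 12 lines: ajd vcet ozsw lmlo akc zpo wybdt lvrh fdkz jsx wkh hey
Hunk 2: at line 4 remove [zpo,wybdt,lvrh] add [wurec,yysco] -> 11 lines: ajd vcet ozsw lmlo akc wurec yysco fdkz jsx wkh hey
Hunk 3: at line 7 remove [fdkz] add [hpu,zdk,yotqg] -> 13 lines: ajd vcet ozsw lmlo akc wurec yysco hpu zdk yotqg jsx wkh hey
Final line count: 13

Answer: 13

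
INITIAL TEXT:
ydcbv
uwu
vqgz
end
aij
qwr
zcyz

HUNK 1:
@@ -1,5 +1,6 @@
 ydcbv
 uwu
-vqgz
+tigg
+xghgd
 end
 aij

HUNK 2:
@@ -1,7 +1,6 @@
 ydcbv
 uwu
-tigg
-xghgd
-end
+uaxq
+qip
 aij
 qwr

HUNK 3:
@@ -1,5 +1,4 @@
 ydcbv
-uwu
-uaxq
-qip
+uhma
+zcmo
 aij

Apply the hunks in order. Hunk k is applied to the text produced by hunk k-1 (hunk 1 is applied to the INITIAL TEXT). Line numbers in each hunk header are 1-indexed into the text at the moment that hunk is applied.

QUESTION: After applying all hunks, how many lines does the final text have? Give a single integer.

Answer: 6

Derivation:
Hunk 1: at line 1 remove [vqgz] add [tigg,xghgd] -> 8 lines: ydcbv uwu tigg xghgd end aij qwr zcyz
Hunk 2: at line 1 remove [tigg,xghgd,end] add [uaxq,qip] -> 7 lines: ydcbv uwu uaxq qip aij qwr zcyz
Hunk 3: at line 1 remove [uwu,uaxq,qip] add [uhma,zcmo] -> 6 lines: ydcbv uhma zcmo aij qwr zcyz
Final line count: 6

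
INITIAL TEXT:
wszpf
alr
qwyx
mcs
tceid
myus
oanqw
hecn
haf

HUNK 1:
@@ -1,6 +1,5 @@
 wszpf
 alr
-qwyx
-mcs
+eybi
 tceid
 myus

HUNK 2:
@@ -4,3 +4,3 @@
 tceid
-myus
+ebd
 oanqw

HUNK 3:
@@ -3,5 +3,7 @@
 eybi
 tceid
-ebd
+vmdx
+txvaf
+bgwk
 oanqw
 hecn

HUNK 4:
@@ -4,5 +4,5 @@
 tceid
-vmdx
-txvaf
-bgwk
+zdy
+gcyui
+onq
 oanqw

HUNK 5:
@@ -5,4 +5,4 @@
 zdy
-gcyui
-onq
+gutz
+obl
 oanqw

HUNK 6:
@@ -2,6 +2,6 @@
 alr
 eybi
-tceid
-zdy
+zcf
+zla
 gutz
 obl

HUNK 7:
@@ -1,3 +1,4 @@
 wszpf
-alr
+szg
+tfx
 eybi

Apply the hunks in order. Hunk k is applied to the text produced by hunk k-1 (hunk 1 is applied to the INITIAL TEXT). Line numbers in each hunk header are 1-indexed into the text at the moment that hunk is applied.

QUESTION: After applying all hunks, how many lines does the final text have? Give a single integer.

Answer: 11

Derivation:
Hunk 1: at line 1 remove [qwyx,mcs] add [eybi] -> 8 lines: wszpf alr eybi tceid myus oanqw hecn haf
Hunk 2: at line 4 remove [myus] add [ebd] -> 8 lines: wszpf alr eybi tceid ebd oanqw hecn haf
Hunk 3: at line 3 remove [ebd] add [vmdx,txvaf,bgwk] -> 10 lines: wszpf alr eybi tceid vmdx txvaf bgwk oanqw hecn haf
Hunk 4: at line 4 remove [vmdx,txvaf,bgwk] add [zdy,gcyui,onq] -> 10 lines: wszpf alr eybi tceid zdy gcyui onq oanqw hecn haf
Hunk 5: at line 5 remove [gcyui,onq] add [gutz,obl] -> 10 lines: wszpf alr eybi tceid zdy gutz obl oanqw hecn haf
Hunk 6: at line 2 remove [tceid,zdy] add [zcf,zla] -> 10 lines: wszpf alr eybi zcf zla gutz obl oanqw hecn haf
Hunk 7: at line 1 remove [alr] add [szg,tfx] -> 11 lines: wszpf szg tfx eybi zcf zla gutz obl oanqw hecn haf
Final line count: 11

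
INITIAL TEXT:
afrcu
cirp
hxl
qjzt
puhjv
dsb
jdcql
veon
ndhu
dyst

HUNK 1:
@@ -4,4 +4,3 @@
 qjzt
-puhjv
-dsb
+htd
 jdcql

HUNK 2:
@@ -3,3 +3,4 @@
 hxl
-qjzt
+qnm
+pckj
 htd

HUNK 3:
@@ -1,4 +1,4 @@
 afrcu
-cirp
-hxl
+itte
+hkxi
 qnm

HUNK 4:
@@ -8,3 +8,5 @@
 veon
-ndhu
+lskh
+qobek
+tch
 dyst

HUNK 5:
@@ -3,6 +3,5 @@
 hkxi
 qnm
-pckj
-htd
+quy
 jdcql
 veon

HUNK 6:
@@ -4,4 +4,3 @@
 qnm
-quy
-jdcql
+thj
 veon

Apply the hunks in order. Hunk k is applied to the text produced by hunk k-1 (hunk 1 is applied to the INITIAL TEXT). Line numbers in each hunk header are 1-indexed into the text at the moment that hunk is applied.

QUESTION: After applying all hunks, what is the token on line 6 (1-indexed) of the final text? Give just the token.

Hunk 1: at line 4 remove [puhjv,dsb] add [htd] -> 9 lines: afrcu cirp hxl qjzt htd jdcql veon ndhu dyst
Hunk 2: at line 3 remove [qjzt] add [qnm,pckj] -> 10 lines: afrcu cirp hxl qnm pckj htd jdcql veon ndhu dyst
Hunk 3: at line 1 remove [cirp,hxl] add [itte,hkxi] -> 10 lines: afrcu itte hkxi qnm pckj htd jdcql veon ndhu dyst
Hunk 4: at line 8 remove [ndhu] add [lskh,qobek,tch] -> 12 lines: afrcu itte hkxi qnm pckj htd jdcql veon lskh qobek tch dyst
Hunk 5: at line 3 remove [pckj,htd] add [quy] -> 11 lines: afrcu itte hkxi qnm quy jdcql veon lskh qobek tch dyst
Hunk 6: at line 4 remove [quy,jdcql] add [thj] -> 10 lines: afrcu itte hkxi qnm thj veon lskh qobek tch dyst
Final line 6: veon

Answer: veon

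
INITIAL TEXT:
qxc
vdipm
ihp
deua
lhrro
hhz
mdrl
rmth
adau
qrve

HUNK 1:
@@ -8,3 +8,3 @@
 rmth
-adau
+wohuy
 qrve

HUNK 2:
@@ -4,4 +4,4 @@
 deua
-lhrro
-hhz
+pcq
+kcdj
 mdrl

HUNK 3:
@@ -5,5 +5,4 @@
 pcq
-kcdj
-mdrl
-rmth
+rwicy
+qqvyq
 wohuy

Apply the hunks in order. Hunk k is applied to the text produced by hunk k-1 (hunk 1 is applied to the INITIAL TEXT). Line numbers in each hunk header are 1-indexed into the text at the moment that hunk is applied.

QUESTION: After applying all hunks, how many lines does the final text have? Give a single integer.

Hunk 1: at line 8 remove [adau] add [wohuy] -> 10 lines: qxc vdipm ihp deua lhrro hhz mdrl rmth wohuy qrve
Hunk 2: at line 4 remove [lhrro,hhz] add [pcq,kcdj] -> 10 lines: qxc vdipm ihp deua pcq kcdj mdrl rmth wohuy qrve
Hunk 3: at line 5 remove [kcdj,mdrl,rmth] add [rwicy,qqvyq] -> 9 lines: qxc vdipm ihp deua pcq rwicy qqvyq wohuy qrve
Final line count: 9

Answer: 9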